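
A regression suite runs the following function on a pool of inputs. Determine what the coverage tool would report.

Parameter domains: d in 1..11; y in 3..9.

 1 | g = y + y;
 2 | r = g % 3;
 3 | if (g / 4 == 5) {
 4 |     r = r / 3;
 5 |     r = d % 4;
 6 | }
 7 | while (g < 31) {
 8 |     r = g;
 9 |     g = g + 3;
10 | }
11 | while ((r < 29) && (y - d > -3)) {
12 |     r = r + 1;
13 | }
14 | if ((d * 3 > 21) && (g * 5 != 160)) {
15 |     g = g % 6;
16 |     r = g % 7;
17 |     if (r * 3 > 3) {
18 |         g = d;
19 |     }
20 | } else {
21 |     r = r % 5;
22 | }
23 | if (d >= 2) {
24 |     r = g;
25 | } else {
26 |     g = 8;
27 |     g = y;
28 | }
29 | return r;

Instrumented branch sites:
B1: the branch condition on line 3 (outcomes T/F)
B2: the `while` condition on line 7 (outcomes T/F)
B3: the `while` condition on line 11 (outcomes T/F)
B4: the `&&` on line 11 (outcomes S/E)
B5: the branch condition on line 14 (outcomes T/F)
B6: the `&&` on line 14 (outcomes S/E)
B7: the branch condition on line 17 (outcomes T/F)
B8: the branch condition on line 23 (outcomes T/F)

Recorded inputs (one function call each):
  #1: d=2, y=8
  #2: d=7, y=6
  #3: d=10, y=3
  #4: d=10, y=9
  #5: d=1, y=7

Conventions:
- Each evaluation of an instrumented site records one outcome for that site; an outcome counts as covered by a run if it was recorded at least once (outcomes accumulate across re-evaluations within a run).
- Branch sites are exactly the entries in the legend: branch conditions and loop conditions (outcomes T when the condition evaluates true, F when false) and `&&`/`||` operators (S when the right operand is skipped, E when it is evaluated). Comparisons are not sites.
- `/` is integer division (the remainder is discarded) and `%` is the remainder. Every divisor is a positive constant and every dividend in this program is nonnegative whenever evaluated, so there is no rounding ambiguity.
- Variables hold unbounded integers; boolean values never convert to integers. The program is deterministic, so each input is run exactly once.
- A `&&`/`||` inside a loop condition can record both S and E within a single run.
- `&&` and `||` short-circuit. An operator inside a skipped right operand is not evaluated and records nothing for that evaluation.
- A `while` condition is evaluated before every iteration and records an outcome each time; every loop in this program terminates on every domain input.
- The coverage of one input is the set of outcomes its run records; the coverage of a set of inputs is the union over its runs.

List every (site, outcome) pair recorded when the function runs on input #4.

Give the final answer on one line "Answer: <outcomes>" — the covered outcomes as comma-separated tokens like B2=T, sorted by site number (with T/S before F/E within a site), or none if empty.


Event log for input #4 (d=10, y=9):
  B1->F, B2->T, B2->T, B2->T, B2->T, B2->T, B2->F, B4->S, B3->F, B6->E
  B5->T, B7->T, B8->T
distinct outcomes covered: B1=F, B2=T, B2=F, B3=F, B4=S, B5=T, B6=E, B7=T, B8=T
Answer: B1=F, B2=T, B2=F, B3=F, B4=S, B5=T, B6=E, B7=T, B8=T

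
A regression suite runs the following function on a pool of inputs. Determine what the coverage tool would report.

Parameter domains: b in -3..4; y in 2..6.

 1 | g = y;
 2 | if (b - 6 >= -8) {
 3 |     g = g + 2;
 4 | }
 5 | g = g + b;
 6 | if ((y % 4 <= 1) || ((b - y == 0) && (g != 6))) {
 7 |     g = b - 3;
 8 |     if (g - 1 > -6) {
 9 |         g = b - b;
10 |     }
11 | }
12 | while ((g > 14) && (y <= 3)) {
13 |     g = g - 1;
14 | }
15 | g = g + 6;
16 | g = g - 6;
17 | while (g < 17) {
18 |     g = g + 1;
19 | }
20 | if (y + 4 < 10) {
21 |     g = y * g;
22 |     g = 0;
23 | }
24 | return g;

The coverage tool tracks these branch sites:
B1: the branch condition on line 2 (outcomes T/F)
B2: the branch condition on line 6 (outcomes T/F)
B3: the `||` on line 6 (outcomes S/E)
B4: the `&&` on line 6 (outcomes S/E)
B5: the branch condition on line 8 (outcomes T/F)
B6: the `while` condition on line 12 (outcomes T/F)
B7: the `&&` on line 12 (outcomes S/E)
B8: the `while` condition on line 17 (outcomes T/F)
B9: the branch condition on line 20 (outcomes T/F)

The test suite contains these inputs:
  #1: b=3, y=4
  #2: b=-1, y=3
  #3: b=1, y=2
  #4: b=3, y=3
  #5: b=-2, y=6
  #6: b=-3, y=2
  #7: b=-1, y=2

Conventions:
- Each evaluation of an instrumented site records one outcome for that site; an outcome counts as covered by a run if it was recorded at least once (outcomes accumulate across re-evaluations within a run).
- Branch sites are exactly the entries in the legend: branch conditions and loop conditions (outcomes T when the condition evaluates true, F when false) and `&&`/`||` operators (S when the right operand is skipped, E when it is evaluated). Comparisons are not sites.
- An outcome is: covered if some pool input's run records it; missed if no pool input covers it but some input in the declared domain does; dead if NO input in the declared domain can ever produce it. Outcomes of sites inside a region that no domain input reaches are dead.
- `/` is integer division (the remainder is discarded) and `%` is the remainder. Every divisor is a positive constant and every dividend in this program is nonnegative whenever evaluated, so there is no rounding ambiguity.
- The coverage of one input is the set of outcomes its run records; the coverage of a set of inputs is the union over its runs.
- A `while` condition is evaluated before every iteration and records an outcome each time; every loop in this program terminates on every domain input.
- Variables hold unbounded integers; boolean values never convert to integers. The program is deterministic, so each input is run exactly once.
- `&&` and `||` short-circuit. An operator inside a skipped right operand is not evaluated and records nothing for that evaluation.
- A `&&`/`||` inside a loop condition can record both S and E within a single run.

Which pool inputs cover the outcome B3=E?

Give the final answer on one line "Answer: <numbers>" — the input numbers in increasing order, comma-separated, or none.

input #1 (b=3, y=4): misses B3=E
input #2 (b=-1, y=3): covers B3=E
input #3 (b=1, y=2): covers B3=E
input #4 (b=3, y=3): covers B3=E
input #5 (b=-2, y=6): covers B3=E
input #6 (b=-3, y=2): covers B3=E
input #7 (b=-1, y=2): covers B3=E

Answer: 2, 3, 4, 5, 6, 7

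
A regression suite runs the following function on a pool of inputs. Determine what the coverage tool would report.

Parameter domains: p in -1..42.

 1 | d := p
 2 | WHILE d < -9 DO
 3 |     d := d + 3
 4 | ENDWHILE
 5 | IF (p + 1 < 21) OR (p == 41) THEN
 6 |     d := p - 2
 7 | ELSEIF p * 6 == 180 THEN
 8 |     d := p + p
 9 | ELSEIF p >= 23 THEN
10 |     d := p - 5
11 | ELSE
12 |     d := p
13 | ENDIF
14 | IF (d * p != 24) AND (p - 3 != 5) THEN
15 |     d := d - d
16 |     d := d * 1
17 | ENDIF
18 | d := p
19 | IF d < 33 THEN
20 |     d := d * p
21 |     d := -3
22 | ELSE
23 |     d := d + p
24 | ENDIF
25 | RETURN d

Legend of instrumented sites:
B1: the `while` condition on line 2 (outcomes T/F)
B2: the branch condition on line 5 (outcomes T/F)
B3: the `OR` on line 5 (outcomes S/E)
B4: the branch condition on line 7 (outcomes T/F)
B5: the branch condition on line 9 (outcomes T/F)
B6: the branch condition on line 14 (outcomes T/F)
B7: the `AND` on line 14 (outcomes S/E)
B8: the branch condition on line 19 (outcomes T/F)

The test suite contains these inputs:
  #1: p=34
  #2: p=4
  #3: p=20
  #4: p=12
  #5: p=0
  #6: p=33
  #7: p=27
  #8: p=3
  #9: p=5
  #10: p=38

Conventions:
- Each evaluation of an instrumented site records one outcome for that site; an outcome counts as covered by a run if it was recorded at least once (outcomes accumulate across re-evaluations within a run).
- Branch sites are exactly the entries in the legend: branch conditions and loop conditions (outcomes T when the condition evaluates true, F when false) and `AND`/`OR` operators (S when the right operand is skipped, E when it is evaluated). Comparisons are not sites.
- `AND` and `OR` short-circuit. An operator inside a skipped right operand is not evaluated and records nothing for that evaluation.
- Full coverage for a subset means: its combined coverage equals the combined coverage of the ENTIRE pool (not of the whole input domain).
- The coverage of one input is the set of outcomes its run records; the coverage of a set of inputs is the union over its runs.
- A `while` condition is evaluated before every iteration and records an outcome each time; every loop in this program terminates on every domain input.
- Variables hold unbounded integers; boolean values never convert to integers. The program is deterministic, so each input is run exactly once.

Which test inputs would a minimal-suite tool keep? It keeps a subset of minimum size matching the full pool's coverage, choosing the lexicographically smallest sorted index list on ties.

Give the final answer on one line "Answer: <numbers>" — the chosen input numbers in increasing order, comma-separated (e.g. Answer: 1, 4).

run #1 (p=34) runs B1->F, B3->E, B2->F, B4->F, B5->T, B7->E, B6->T, B8->F; records B1=F, B2=F, B3=E, B4=F, B5=T, B6=T, B7=E, B8=F
run #2 (p=4) runs B1->F, B3->S, B2->T, B7->E, B6->T, B8->T; records B1=F, B2=T, B3=S, B6=T, B7=E, B8=T
run #3 (p=20) runs B1->F, B3->E, B2->F, B4->F, B5->F, B7->E, B6->T, B8->T; records B1=F, B2=F, B3=E, B4=F, B5=F, B6=T, B7=E, B8=T
run #4 (p=12) runs B1->F, B3->S, B2->T, B7->E, B6->T, B8->T; records B1=F, B2=T, B3=S, B6=T, B7=E, B8=T
run #5 (p=0) runs B1->F, B3->S, B2->T, B7->E, B6->T, B8->T; records B1=F, B2=T, B3=S, B6=T, B7=E, B8=T
run #6 (p=33) runs B1->F, B3->E, B2->F, B4->F, B5->T, B7->E, B6->T, B8->F; records B1=F, B2=F, B3=E, B4=F, B5=T, B6=T, B7=E, B8=F
run #7 (p=27) runs B1->F, B3->E, B2->F, B4->F, B5->T, B7->E, B6->T, B8->T; records B1=F, B2=F, B3=E, B4=F, B5=T, B6=T, B7=E, B8=T
run #8 (p=3) runs B1->F, B3->S, B2->T, B7->E, B6->T, B8->T; records B1=F, B2=T, B3=S, B6=T, B7=E, B8=T
run #9 (p=5) runs B1->F, B3->S, B2->T, B7->E, B6->T, B8->T; records B1=F, B2=T, B3=S, B6=T, B7=E, B8=T
run #10 (p=38) runs B1->F, B3->E, B2->F, B4->F, B5->T, B7->E, B6->T, B8->F; records B1=F, B2=F, B3=E, B4=F, B5=T, B6=T, B7=E, B8=F
the full pool covers 12 outcomes: B1=F, B2=T, B2=F, B3=S, B3=E, B4=F, B5=T, B5=F, B6=T, B7=E, B8=T, B8=F
every size-1 subset falls short of the 12 outcomes (best: 8/12)
every size-2 subset falls short of the 12 outcomes (best: 11/12)
at size 3, {1, 2, 3} reaches all 12 outcomes; every lexicographically earlier size-3 subset fails

Answer: 1, 2, 3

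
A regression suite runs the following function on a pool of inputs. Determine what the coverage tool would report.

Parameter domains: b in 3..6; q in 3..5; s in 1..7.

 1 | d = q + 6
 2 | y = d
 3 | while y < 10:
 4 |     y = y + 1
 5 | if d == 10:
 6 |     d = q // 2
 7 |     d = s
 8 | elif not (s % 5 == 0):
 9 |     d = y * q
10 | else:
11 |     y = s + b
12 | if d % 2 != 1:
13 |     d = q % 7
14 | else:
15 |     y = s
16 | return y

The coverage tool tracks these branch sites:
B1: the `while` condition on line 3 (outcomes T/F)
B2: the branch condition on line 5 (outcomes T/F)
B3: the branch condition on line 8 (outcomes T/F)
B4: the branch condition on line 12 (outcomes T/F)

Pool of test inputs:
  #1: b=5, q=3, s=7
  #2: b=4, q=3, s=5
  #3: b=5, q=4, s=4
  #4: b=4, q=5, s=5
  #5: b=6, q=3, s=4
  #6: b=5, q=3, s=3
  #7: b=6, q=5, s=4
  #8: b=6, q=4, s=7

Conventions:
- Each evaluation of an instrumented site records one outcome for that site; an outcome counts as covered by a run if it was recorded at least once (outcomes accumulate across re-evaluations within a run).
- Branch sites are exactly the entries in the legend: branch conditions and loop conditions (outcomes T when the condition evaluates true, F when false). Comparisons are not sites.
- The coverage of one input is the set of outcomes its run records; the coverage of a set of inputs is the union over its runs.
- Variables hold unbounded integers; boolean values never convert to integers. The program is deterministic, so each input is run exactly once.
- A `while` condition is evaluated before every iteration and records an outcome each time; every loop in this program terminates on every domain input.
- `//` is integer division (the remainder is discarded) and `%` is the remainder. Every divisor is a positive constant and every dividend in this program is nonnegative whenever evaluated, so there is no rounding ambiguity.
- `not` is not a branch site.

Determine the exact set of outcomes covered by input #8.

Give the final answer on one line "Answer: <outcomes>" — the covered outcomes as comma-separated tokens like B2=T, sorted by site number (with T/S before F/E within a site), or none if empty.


Simulating input #8 (b=6, q=4, s=7) step by step:
  B1->F, B2->T, B4->F
collecting distinct outcomes: B1=F, B2=T, B4=F
Answer: B1=F, B2=T, B4=F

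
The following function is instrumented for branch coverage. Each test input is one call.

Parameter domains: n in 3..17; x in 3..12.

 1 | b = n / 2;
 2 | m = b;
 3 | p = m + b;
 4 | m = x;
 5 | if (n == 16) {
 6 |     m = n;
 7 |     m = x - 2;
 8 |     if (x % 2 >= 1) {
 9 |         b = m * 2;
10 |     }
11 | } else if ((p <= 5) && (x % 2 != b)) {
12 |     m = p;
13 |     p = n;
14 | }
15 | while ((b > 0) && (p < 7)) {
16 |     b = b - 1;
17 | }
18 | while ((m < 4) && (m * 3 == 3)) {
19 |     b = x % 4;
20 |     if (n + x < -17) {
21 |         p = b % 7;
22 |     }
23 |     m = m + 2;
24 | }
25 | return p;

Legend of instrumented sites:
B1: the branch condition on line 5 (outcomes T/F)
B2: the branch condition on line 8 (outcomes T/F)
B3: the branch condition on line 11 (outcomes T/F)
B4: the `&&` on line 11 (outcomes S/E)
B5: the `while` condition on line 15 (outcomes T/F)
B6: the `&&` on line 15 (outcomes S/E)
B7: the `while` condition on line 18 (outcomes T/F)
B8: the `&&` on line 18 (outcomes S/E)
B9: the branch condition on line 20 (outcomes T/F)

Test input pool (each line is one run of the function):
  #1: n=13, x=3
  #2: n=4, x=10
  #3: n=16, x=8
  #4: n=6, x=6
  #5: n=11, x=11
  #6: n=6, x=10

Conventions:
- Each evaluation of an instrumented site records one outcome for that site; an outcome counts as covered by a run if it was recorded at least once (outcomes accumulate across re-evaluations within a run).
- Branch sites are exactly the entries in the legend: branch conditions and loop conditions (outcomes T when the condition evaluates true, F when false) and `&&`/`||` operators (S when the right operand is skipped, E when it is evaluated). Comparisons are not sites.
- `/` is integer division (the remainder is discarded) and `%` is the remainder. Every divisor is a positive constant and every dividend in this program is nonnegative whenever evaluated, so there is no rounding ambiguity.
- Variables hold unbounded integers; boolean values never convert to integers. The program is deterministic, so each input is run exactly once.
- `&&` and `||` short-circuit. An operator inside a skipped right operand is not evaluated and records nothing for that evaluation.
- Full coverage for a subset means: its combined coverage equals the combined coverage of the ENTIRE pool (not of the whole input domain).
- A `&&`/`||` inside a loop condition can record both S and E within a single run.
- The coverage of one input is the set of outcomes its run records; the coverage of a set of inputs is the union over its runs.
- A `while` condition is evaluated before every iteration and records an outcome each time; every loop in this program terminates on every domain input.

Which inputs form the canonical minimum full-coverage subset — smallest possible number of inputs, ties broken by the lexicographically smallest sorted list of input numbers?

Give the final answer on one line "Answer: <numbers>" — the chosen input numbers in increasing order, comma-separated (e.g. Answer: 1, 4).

input #1 (n=13, x=3): events B1->F, B4->S, B3->F, B6->E, B5->F, B8->E, B7->F; covers B1=F, B3=F, B4=S, B5=F, B6=E, B7=F, B8=E
input #2 (n=4, x=10): events B1->F, B4->E, B3->T, B6->E, B5->T, B6->E, B5->T, B6->S, B5->F, B8->S, B7->F; covers B1=F, B3=T, B4=E, B5=T, B5=F, B6=S, B6=E, B7=F, B8=S
input #3 (n=16, x=8): events B1->T, B2->F, B6->E, B5->F, B8->S, B7->F; covers B1=T, B2=F, B5=F, B6=E, B7=F, B8=S
input #4 (n=6, x=6): events B1->F, B4->S, B3->F, B6->E, B5->T, B6->E, B5->T, B6->E, B5->T, B6->S, B5->F, B8->S, B7->F; covers B1=F, B3=F, B4=S, B5=T, B5=F, B6=S, B6=E, B7=F, B8=S
input #5 (n=11, x=11): events B1->F, B4->S, B3->F, B6->E, B5->F, B8->S, B7->F; covers B1=F, B3=F, B4=S, B5=F, B6=E, B7=F, B8=S
input #6 (n=6, x=10): events B1->F, B4->S, B3->F, B6->E, B5->T, B6->E, B5->T, B6->E, B5->T, B6->S, B5->F, B8->S, B7->F; covers B1=F, B3=F, B4=S, B5=T, B5=F, B6=S, B6=E, B7=F, B8=S
pool-wide coverage (14 outcomes): B1=T, B1=F, B2=F, B3=T, B3=F, B4=S, B4=E, B5=T, B5=F, B6=S, B6=E, B7=F, B8=S, B8=E
size 1 is not enough: best union over all size-1 subsets is 9/14
size 2 is not enough: best union over all size-2 subsets is 12/14
at size 3, {1, 2, 3} reaches all 14 outcomes; every lexicographically earlier size-3 subset fails

Answer: 1, 2, 3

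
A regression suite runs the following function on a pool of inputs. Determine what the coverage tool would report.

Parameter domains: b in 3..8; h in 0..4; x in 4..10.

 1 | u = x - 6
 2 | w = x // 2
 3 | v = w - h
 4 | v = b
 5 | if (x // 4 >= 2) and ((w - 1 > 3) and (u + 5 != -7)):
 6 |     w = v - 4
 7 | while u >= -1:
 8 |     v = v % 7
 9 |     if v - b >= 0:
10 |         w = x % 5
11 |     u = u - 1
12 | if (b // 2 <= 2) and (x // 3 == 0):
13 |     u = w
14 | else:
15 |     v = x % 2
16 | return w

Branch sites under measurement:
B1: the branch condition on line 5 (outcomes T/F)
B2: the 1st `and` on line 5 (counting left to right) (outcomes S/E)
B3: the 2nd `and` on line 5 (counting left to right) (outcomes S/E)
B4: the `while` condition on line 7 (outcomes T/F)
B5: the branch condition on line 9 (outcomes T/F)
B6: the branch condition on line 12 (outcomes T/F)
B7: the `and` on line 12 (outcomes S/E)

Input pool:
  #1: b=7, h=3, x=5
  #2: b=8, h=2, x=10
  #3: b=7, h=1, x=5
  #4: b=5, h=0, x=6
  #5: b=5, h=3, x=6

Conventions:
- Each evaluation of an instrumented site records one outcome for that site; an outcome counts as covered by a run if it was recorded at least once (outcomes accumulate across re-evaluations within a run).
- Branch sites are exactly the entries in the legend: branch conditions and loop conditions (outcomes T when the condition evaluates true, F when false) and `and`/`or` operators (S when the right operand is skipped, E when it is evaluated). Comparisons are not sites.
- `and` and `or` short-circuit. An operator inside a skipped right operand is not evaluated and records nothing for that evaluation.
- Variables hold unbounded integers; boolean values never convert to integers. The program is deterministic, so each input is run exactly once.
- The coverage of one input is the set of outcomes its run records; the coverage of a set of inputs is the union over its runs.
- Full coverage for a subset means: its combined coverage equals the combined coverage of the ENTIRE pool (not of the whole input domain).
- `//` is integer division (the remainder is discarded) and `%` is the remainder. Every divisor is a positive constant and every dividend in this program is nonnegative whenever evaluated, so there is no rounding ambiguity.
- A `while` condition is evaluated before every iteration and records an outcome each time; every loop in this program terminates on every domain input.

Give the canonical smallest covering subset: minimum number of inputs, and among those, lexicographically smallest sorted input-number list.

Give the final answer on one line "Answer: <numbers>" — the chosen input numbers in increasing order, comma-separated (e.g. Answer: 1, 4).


input #1 (b=7, h=3, x=5): events B2->S, B1->F, B4->T, B5->F, B4->F, B7->S, B6->F; covers B1=F, B2=S, B4=T, B4=F, B5=F, B6=F, B7=S
input #2 (b=8, h=2, x=10): events B2->E, B3->E, B1->T, B4->T, B5->F, B4->T, B5->F, B4->T, B5->F, B4->T, B5->F, B4->T, B5->F, B4->T, ...; covers B1=T, B2=E, B3=E, B4=T, B4=F, B5=F, B6=F, B7=S
input #3 (b=7, h=1, x=5): events B2->S, B1->F, B4->T, B5->F, B4->F, B7->S, B6->F; covers B1=F, B2=S, B4=T, B4=F, B5=F, B6=F, B7=S
input #4 (b=5, h=0, x=6): events B2->S, B1->F, B4->T, B5->T, B4->T, B5->T, B4->F, B7->E, B6->F; covers B1=F, B2=S, B4=T, B4=F, B5=T, B6=F, B7=E
input #5 (b=5, h=3, x=6): events B2->S, B1->F, B4->T, B5->T, B4->T, B5->T, B4->F, B7->E, B6->F; covers B1=F, B2=S, B4=T, B4=F, B5=T, B6=F, B7=E
pool-wide coverage (12 outcomes): B1=T, B1=F, B2=S, B2=E, B3=E, B4=T, B4=F, B5=T, B5=F, B6=F, B7=S, B7=E
checked all size-1 subsets: none covers 12 outcomes (max 8/12)
size 2: inputs {2, 4} cover all 12 outcomes, and no lexicographically smaller subset of this size does
Answer: 2, 4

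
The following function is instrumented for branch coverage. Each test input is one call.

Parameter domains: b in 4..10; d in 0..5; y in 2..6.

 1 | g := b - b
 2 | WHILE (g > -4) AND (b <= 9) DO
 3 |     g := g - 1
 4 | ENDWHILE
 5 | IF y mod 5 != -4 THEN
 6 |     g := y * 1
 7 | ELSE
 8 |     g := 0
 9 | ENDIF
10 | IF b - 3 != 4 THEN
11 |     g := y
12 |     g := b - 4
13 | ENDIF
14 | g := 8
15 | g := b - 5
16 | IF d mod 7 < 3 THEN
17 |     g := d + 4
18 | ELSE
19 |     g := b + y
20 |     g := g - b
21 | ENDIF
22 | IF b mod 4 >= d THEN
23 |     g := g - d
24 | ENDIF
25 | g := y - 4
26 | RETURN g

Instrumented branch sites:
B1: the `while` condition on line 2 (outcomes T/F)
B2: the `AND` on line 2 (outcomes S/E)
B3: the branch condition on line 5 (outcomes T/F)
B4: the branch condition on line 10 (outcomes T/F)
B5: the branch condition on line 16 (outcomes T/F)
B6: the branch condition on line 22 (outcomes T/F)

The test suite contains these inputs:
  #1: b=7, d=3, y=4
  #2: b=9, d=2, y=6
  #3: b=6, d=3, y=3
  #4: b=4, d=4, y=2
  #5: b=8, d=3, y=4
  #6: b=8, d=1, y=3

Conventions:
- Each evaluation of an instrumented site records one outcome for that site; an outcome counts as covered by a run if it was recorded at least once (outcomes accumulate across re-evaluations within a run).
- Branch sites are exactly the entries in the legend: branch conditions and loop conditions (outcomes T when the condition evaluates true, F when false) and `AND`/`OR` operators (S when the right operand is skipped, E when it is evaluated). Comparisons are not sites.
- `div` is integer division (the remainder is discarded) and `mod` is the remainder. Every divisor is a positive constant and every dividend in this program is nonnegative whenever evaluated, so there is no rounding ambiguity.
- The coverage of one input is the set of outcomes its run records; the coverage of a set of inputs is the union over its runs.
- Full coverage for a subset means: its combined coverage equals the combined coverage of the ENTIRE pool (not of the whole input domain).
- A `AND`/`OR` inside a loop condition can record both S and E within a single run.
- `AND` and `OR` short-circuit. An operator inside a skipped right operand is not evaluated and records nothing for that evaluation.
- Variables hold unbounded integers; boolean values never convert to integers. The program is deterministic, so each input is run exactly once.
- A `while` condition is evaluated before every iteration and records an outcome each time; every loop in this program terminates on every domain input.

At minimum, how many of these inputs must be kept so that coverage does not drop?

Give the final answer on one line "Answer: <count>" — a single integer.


input #1, b=7, d=3, y=4: events B2->E, B1->T, B2->E, B1->T, B2->E, B1->T, B2->E, B1->T, B2->S, B1->F, B3->T, B4->F, B5->F, B6->T; outcomes B1=T, B1=F, B2=S, B2=E, B3=T, B4=F, B5=F, B6=T
input #2, b=9, d=2, y=6: events B2->E, B1->T, B2->E, B1->T, B2->E, B1->T, B2->E, B1->T, B2->S, B1->F, B3->T, B4->T, B5->T, B6->F; outcomes B1=T, B1=F, B2=S, B2=E, B3=T, B4=T, B5=T, B6=F
input #3, b=6, d=3, y=3: events B2->E, B1->T, B2->E, B1->T, B2->E, B1->T, B2->E, B1->T, B2->S, B1->F, B3->T, B4->T, B5->F, B6->F; outcomes B1=T, B1=F, B2=S, B2=E, B3=T, B4=T, B5=F, B6=F
input #4, b=4, d=4, y=2: events B2->E, B1->T, B2->E, B1->T, B2->E, B1->T, B2->E, B1->T, B2->S, B1->F, B3->T, B4->T, B5->F, B6->F; outcomes B1=T, B1=F, B2=S, B2=E, B3=T, B4=T, B5=F, B6=F
input #5, b=8, d=3, y=4: events B2->E, B1->T, B2->E, B1->T, B2->E, B1->T, B2->E, B1->T, B2->S, B1->F, B3->T, B4->T, B5->F, B6->F; outcomes B1=T, B1=F, B2=S, B2=E, B3=T, B4=T, B5=F, B6=F
input #6, b=8, d=1, y=3: events B2->E, B1->T, B2->E, B1->T, B2->E, B1->T, B2->E, B1->T, B2->S, B1->F, B3->T, B4->T, B5->T, B6->F; outcomes B1=T, B1=F, B2=S, B2=E, B3=T, B4=T, B5=T, B6=F
pool-wide coverage (11 outcomes): B1=T, B1=F, B2=S, B2=E, B3=T, B4=T, B4=F, B5=T, B5=F, B6=T, B6=F
size 1 is not enough: best union over all size-1 subsets is 8/11
at size 2, {1, 2} reaches all 11 outcomes; every lexicographically earlier size-2 subset fails
Answer: 2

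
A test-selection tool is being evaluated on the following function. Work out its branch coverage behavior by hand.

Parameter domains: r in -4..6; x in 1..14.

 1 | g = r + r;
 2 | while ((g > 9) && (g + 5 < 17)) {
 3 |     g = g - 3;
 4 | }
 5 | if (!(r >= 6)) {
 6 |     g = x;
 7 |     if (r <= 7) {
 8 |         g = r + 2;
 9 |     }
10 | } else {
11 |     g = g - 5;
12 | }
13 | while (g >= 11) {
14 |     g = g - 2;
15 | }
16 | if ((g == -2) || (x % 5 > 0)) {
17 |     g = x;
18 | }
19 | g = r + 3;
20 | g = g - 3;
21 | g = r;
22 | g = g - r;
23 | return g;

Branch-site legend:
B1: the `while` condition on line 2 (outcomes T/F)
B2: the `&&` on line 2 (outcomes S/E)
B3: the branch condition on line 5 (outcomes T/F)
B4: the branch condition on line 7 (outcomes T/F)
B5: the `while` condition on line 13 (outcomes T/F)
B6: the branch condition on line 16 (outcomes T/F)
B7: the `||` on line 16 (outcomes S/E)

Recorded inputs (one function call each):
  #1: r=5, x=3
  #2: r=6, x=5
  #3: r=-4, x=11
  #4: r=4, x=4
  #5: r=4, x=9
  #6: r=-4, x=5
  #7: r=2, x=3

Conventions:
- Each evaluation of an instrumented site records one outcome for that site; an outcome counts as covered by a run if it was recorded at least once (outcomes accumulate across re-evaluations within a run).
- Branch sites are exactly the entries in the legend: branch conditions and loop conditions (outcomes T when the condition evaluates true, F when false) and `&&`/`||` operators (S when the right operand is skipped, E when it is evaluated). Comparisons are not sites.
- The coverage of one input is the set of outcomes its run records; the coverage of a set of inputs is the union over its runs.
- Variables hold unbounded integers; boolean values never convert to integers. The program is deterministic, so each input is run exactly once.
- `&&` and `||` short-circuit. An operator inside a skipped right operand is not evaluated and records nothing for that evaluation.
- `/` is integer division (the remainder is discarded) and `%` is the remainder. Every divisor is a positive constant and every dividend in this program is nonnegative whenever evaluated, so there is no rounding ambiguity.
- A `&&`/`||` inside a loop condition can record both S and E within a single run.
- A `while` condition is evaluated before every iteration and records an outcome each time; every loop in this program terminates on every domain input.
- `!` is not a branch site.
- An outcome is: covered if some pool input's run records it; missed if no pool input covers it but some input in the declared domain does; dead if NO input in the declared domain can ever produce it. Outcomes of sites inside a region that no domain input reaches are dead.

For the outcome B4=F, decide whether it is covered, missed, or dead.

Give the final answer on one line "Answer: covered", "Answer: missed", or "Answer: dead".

no pool input records B4=F
checking all 154 inputs in the declared domain: B4=F is never recorded -> dead

Answer: dead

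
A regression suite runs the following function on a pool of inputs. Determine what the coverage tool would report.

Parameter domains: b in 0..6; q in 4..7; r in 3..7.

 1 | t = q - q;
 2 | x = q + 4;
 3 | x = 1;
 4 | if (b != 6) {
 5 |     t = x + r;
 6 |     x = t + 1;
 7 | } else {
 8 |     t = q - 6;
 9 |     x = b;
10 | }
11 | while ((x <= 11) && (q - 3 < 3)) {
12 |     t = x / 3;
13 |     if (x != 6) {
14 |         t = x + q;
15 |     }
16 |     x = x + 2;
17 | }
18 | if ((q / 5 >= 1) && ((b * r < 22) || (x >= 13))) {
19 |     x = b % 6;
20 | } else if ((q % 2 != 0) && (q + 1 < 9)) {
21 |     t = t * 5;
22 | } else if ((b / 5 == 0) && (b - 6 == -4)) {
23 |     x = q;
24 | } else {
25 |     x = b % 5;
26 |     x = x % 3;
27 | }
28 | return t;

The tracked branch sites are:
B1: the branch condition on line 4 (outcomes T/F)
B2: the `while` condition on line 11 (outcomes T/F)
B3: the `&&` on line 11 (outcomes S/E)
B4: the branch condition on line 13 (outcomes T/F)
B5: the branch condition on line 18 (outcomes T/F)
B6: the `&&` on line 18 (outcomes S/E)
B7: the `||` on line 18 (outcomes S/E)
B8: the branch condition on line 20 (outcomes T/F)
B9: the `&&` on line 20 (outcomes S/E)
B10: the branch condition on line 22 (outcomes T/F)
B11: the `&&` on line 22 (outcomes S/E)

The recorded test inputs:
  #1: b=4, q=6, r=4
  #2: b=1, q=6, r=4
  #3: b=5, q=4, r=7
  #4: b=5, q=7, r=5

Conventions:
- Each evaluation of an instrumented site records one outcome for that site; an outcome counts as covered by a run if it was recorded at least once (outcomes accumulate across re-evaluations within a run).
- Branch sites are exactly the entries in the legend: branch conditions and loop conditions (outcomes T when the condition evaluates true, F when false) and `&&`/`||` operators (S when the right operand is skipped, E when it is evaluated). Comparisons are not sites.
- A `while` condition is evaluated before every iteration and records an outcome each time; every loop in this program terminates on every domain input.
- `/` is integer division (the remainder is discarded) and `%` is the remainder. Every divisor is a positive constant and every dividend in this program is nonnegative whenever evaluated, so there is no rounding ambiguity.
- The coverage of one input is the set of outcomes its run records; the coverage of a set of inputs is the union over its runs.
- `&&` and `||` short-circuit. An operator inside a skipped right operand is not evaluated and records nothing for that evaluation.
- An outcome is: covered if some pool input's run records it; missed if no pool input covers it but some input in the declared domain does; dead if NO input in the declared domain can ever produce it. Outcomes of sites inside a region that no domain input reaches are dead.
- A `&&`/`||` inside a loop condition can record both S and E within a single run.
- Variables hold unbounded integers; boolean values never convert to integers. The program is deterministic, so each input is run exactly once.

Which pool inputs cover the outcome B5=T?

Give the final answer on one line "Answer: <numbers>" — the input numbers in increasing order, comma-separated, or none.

input #1 (b=4, q=6, r=4): produces B5=T
input #2 (b=1, q=6, r=4): produces B5=T
input #3 (b=5, q=4, r=7): does not produce B5=T
input #4 (b=5, q=7, r=5): does not produce B5=T

Answer: 1, 2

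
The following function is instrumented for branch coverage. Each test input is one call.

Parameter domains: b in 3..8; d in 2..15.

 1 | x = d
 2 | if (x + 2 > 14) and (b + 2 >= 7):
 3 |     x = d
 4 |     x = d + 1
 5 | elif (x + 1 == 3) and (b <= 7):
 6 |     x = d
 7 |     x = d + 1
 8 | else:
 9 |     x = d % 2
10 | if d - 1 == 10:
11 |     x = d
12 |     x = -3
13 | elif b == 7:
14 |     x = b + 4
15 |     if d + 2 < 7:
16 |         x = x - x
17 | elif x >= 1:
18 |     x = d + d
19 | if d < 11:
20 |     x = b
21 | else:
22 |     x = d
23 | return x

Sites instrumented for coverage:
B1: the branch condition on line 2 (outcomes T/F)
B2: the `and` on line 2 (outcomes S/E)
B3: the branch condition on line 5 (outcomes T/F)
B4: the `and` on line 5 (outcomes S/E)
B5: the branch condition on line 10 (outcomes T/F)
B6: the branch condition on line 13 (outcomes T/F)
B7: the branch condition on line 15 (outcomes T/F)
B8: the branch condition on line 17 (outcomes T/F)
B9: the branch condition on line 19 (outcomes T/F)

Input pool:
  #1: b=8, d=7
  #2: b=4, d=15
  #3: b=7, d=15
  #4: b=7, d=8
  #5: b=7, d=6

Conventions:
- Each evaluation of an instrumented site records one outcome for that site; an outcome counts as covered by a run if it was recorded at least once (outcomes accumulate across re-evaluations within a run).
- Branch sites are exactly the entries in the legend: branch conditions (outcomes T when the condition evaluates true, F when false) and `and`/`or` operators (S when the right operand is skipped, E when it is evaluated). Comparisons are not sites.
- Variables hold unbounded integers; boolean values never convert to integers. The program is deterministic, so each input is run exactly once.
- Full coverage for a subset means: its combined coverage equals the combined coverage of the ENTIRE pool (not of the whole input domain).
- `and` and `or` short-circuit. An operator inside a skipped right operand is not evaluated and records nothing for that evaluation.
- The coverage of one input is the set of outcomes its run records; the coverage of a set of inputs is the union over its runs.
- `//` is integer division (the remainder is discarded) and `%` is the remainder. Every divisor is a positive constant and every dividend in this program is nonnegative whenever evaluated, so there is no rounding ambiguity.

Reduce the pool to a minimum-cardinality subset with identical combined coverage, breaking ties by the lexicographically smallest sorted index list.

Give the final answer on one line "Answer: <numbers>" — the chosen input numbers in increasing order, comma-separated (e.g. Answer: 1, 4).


input #1, b=8, d=7: events B2->S, B1->F, B4->S, B3->F, B5->F, B6->F, B8->T, B9->T; outcomes B1=F, B2=S, B3=F, B4=S, B5=F, B6=F, B8=T, B9=T
input #2, b=4, d=15: events B2->E, B1->F, B4->S, B3->F, B5->F, B6->F, B8->T, B9->F; outcomes B1=F, B2=E, B3=F, B4=S, B5=F, B6=F, B8=T, B9=F
input #3, b=7, d=15: events B2->E, B1->T, B5->F, B6->T, B7->F, B9->F; outcomes B1=T, B2=E, B5=F, B6=T, B7=F, B9=F
input #4, b=7, d=8: events B2->S, B1->F, B4->S, B3->F, B5->F, B6->T, B7->F, B9->T; outcomes B1=F, B2=S, B3=F, B4=S, B5=F, B6=T, B7=F, B9=T
input #5, b=7, d=6: events B2->S, B1->F, B4->S, B3->F, B5->F, B6->T, B7->F, B9->T; outcomes B1=F, B2=S, B3=F, B4=S, B5=F, B6=T, B7=F, B9=T
together the pool reaches 13 outcomes: B1=T, B1=F, B2=S, B2=E, B3=F, B4=S, B5=F, B6=T, B6=F, B7=F, B8=T, B9=T, B9=F
checked all size-1 subsets: none covers 13 outcomes (max 8/13)
inputs {1, 3} (size 2) cover everything; no size-2 subset with a lexicographically smaller index list covers all 13
Answer: 1, 3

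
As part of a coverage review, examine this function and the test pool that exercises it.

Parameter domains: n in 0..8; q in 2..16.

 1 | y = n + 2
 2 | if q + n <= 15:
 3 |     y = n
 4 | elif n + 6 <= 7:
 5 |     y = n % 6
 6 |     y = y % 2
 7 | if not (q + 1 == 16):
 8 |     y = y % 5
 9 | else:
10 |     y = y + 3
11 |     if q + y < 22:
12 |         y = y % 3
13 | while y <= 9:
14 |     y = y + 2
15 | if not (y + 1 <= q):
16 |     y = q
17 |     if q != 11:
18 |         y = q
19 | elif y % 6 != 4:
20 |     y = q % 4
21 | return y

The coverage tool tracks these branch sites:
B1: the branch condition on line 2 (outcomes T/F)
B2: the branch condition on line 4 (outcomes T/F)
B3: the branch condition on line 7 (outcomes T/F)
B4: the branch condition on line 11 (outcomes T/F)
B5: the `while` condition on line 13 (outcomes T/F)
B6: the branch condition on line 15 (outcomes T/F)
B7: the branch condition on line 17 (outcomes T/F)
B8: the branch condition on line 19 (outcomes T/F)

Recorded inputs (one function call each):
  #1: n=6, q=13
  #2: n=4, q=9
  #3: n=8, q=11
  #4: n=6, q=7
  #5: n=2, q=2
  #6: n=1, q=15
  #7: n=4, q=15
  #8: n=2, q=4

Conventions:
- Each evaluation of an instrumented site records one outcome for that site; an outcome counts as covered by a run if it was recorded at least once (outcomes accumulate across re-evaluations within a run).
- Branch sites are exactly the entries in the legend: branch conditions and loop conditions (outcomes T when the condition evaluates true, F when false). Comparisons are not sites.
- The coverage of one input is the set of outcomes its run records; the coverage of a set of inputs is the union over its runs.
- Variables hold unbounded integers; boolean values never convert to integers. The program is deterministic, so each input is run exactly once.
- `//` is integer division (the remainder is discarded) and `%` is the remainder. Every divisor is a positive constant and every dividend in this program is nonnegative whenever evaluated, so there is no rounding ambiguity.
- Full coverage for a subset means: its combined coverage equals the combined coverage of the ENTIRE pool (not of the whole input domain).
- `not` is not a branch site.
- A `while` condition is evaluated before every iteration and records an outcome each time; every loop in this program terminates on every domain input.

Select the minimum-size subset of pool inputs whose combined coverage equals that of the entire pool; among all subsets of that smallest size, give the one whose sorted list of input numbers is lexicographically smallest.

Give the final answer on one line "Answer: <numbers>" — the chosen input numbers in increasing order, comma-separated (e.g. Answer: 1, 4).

run #1 (n=6, q=13) runs B1->F, B2->F, B3->T, B5->T, B5->T, B5->T, B5->T, B5->F, B6->F, B8->T; records B1=F, B2=F, B3=T, B5=T, B5=F, B6=F, B8=T
run #2 (n=4, q=9) runs B1->T, B3->T, B5->T, B5->T, B5->T, B5->F, B6->T, B7->T; records B1=T, B3=T, B5=T, B5=F, B6=T, B7=T
run #3 (n=8, q=11) runs B1->F, B2->F, B3->T, B5->T, B5->T, B5->T, B5->T, B5->T, B5->F, B6->F, B8->F; records B1=F, B2=F, B3=T, B5=T, B5=F, B6=F, B8=F
run #4 (n=6, q=7) runs B1->T, B3->T, B5->T, B5->T, B5->T, B5->T, B5->T, B5->F, B6->T, B7->T; records B1=T, B3=T, B5=T, B5=F, B6=T, B7=T
run #5 (n=2, q=2) runs B1->T, B3->T, B5->T, B5->T, B5->T, B5->T, B5->F, B6->T, B7->T; records B1=T, B3=T, B5=T, B5=F, B6=T, B7=T
run #6 (n=1, q=15) runs B1->F, B2->T, B3->F, B4->T, B5->T, B5->T, B5->T, B5->T, B5->T, B5->F, B6->F, B8->T; records B1=F, B2=T, B3=F, B4=T, B5=T, B5=F, B6=F, B8=T
run #7 (n=4, q=15) runs B1->F, B2->F, B3->F, B4->F, B5->T, B5->F, B6->F, B8->T; records B1=F, B2=F, B3=F, B4=F, B5=T, B5=F, B6=F, B8=T
run #8 (n=2, q=4) runs B1->T, B3->T, B5->T, B5->T, B5->T, B5->T, B5->F, B6->T, B7->T; records B1=T, B3=T, B5=T, B5=F, B6=T, B7=T
the full pool covers 15 outcomes: B1=T, B1=F, B2=T, B2=F, B3=T, B3=F, B4=T, B4=F, B5=T, B5=F, B6=T, B6=F, B7=T, B8=T, B8=F
checked all size-1 subsets: none covers 15 outcomes (max 8/15)
checked all size-2 subsets: none covers 15 outcomes (max 12/15)
checked all size-3 subsets: none covers 15 outcomes (max 14/15)
size 4: inputs {2, 3, 6, 7} cover all 15 outcomes, and no lexicographically smaller subset of this size does

Answer: 2, 3, 6, 7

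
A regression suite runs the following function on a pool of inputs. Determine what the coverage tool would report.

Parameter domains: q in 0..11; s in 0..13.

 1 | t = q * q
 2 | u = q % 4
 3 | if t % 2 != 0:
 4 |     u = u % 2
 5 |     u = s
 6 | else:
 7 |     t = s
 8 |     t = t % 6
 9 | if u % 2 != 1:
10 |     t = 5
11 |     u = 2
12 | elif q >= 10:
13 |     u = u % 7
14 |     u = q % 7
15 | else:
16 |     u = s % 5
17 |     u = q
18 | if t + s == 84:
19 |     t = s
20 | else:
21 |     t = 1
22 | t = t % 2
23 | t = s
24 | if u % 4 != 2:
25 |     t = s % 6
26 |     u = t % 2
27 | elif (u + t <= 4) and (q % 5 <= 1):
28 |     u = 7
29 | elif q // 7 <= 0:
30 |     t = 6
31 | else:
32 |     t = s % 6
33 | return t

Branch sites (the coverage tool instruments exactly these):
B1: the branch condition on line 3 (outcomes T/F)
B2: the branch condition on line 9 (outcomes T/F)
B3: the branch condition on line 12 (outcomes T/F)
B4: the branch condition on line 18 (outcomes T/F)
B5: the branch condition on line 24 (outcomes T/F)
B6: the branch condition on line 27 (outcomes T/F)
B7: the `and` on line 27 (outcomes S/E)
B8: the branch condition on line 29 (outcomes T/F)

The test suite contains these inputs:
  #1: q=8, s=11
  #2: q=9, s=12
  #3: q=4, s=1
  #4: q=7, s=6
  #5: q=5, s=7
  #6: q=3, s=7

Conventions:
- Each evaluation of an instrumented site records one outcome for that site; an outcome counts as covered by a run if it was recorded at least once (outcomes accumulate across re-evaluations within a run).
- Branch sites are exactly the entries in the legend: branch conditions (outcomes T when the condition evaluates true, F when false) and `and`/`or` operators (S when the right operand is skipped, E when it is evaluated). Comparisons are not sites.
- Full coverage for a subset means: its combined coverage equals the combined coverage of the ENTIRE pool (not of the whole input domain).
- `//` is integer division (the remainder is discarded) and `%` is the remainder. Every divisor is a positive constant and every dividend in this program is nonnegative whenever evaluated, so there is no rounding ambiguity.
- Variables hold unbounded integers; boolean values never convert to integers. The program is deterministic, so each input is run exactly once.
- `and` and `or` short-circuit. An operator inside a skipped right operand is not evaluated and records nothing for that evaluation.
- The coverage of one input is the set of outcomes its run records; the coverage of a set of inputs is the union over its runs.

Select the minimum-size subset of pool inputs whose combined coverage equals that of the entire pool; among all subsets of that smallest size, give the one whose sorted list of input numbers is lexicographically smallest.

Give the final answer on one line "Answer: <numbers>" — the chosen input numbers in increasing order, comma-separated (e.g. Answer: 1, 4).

input #1 (q=8, s=11): covers B1=F, B2=T, B4=F, B5=F, B6=F, B7=S, B8=F
input #2 (q=9, s=12): covers B1=T, B2=T, B4=F, B5=F, B6=F, B7=S, B8=F
input #3 (q=4, s=1): covers B1=F, B2=T, B4=F, B5=F, B6=F, B7=E, B8=T
input #4 (q=7, s=6): covers B1=T, B2=T, B4=F, B5=F, B6=F, B7=S, B8=F
input #5 (q=5, s=7): covers B1=T, B2=F, B3=F, B4=F, B5=T
input #6 (q=3, s=7): covers B1=T, B2=F, B3=F, B4=F, B5=T
pool-wide coverage (13 outcomes): B1=T, B1=F, B2=T, B2=F, B3=F, B4=F, B5=T, B5=F, B6=F, B7=S, B7=E, B8=T, B8=F
every size-1 subset falls short of the 13 outcomes (best: 7/13)
every size-2 subset falls short of the 13 outcomes (best: 11/13)
at size 3, {1, 3, 5} reaches all 13 outcomes; every lexicographically earlier size-3 subset fails

Answer: 1, 3, 5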